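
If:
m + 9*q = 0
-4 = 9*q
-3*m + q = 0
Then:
No Solution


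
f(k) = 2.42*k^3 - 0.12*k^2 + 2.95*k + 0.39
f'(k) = 7.26*k^2 - 0.24*k + 2.95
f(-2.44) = -42.68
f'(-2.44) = 46.76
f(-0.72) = -2.70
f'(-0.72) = 6.89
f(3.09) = 79.76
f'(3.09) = 71.53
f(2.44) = 42.03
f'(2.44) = 45.59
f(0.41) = 1.75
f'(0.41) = 4.07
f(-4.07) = -176.76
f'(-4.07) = 124.19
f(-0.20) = -0.22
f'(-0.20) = 3.29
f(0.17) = 0.90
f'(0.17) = 3.12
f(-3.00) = -74.88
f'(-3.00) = 69.01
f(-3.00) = -74.88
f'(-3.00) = 69.01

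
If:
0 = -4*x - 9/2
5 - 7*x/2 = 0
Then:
No Solution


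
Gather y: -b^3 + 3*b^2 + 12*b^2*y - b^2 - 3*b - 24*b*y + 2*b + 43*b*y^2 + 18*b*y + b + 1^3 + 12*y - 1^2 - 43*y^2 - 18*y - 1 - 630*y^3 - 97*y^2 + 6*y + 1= -b^3 + 2*b^2 - 630*y^3 + y^2*(43*b - 140) + y*(12*b^2 - 6*b)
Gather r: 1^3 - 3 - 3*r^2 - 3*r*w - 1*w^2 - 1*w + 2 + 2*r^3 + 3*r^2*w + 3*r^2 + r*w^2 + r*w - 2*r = 2*r^3 + 3*r^2*w + r*(w^2 - 2*w - 2) - w^2 - w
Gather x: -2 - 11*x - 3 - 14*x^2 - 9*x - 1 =-14*x^2 - 20*x - 6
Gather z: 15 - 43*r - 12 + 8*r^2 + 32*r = 8*r^2 - 11*r + 3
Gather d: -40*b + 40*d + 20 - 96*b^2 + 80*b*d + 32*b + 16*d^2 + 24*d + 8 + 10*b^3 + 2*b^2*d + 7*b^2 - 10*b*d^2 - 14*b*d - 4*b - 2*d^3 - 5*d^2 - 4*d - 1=10*b^3 - 89*b^2 - 12*b - 2*d^3 + d^2*(11 - 10*b) + d*(2*b^2 + 66*b + 60) + 27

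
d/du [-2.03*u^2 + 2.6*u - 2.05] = 2.6 - 4.06*u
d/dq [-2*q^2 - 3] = -4*q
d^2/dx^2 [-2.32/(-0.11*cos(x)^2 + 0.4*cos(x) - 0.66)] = (-0.112288*(1 - cos(x)^2)^2 + 0.30624*cos(x)^3 + 0.246384*cos(x)^2 - 1.22496*cos(x) + 0.517824)/(0.11*cos(x)^2 - 0.4*cos(x) + 0.66)^3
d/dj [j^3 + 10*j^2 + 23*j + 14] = 3*j^2 + 20*j + 23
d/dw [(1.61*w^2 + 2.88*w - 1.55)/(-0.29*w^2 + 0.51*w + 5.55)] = (1.6563*w^2 + 16.972*w + 16.7745)/(0.0841*w^4 - 0.2958*w^3 - 2.9589*w^2 + 5.661*w + 30.8025)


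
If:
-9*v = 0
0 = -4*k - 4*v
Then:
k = 0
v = 0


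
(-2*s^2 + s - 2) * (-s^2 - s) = 2*s^4 + s^3 + s^2 + 2*s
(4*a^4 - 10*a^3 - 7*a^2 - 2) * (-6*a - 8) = -24*a^5 + 28*a^4 + 122*a^3 + 56*a^2 + 12*a + 16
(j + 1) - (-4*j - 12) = 5*j + 13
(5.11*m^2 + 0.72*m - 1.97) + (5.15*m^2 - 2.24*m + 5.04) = 10.26*m^2 - 1.52*m + 3.07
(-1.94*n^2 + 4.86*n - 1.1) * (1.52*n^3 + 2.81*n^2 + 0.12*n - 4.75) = -2.9488*n^5 + 1.9358*n^4 + 11.7518*n^3 + 6.7072*n^2 - 23.217*n + 5.225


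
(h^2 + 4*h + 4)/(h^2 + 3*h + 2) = (h + 2)/(h + 1)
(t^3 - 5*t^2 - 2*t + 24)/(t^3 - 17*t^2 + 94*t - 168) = (t^2 - t - 6)/(t^2 - 13*t + 42)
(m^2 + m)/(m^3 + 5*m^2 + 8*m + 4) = m/(m^2 + 4*m + 4)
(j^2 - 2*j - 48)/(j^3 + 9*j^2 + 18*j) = (j - 8)/(j*(j + 3))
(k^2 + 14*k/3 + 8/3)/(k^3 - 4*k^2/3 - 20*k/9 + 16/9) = 3*(3*k^2 + 14*k + 8)/(9*k^3 - 12*k^2 - 20*k + 16)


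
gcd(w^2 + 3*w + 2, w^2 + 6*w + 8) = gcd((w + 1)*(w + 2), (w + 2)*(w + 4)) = w + 2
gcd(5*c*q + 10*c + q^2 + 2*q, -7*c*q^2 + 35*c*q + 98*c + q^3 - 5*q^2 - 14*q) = q + 2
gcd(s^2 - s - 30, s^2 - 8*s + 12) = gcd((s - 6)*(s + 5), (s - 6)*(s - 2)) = s - 6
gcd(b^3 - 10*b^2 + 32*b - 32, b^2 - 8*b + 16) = b^2 - 8*b + 16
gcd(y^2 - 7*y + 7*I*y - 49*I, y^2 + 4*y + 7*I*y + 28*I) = y + 7*I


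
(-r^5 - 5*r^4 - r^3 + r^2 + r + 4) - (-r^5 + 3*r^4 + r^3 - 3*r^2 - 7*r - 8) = -8*r^4 - 2*r^3 + 4*r^2 + 8*r + 12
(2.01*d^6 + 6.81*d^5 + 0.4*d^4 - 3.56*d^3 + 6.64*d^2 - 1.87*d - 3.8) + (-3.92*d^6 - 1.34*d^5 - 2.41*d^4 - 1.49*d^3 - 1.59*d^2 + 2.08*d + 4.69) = -1.91*d^6 + 5.47*d^5 - 2.01*d^4 - 5.05*d^3 + 5.05*d^2 + 0.21*d + 0.890000000000001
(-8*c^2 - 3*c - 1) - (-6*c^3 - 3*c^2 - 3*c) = 6*c^3 - 5*c^2 - 1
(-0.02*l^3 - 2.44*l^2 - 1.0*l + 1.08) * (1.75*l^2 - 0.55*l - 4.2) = -0.035*l^5 - 4.259*l^4 - 0.324*l^3 + 12.688*l^2 + 3.606*l - 4.536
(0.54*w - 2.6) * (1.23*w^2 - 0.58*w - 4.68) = 0.6642*w^3 - 3.5112*w^2 - 1.0192*w + 12.168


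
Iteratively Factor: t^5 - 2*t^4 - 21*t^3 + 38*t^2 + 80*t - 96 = (t - 1)*(t^4 - t^3 - 22*t^2 + 16*t + 96) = (t - 1)*(t + 2)*(t^3 - 3*t^2 - 16*t + 48) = (t - 3)*(t - 1)*(t + 2)*(t^2 - 16) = (t - 4)*(t - 3)*(t - 1)*(t + 2)*(t + 4)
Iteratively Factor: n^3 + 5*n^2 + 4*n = (n + 1)*(n^2 + 4*n) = n*(n + 1)*(n + 4)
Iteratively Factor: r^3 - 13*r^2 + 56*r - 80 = (r - 4)*(r^2 - 9*r + 20) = (r - 4)^2*(r - 5)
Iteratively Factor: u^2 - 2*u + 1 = (u - 1)*(u - 1)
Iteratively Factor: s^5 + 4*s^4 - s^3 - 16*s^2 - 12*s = (s - 2)*(s^4 + 6*s^3 + 11*s^2 + 6*s) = (s - 2)*(s + 2)*(s^3 + 4*s^2 + 3*s) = s*(s - 2)*(s + 2)*(s^2 + 4*s + 3) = s*(s - 2)*(s + 2)*(s + 3)*(s + 1)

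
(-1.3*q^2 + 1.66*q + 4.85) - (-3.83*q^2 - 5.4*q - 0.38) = 2.53*q^2 + 7.06*q + 5.23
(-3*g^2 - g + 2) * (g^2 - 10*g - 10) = -3*g^4 + 29*g^3 + 42*g^2 - 10*g - 20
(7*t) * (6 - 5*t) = -35*t^2 + 42*t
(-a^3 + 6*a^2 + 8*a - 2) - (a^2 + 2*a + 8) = -a^3 + 5*a^2 + 6*a - 10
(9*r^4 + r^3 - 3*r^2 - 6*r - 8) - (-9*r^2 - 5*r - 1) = 9*r^4 + r^3 + 6*r^2 - r - 7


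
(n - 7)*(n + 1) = n^2 - 6*n - 7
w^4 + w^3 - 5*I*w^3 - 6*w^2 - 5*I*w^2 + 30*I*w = w*(w - 2)*(w + 3)*(w - 5*I)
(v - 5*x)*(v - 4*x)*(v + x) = v^3 - 8*v^2*x + 11*v*x^2 + 20*x^3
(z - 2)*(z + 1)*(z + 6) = z^3 + 5*z^2 - 8*z - 12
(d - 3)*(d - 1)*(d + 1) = d^3 - 3*d^2 - d + 3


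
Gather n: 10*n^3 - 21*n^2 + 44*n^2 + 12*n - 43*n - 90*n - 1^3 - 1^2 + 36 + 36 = 10*n^3 + 23*n^2 - 121*n + 70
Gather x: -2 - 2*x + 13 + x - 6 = 5 - x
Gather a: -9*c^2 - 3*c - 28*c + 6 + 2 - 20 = -9*c^2 - 31*c - 12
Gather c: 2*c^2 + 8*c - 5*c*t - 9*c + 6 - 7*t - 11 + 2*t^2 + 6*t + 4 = 2*c^2 + c*(-5*t - 1) + 2*t^2 - t - 1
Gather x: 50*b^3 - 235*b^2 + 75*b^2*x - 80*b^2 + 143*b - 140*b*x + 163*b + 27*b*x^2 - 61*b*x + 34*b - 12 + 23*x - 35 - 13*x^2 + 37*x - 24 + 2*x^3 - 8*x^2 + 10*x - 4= 50*b^3 - 315*b^2 + 340*b + 2*x^3 + x^2*(27*b - 21) + x*(75*b^2 - 201*b + 70) - 75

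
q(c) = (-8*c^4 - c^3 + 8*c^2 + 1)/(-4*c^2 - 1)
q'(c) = 8*c*(-8*c^4 - c^3 + 8*c^2 + 1)/(-4*c^2 - 1)^2 + (-32*c^3 - 3*c^2 + 16*c)/(-4*c^2 - 1) = c*(64*c^4 + 4*c^3 + 32*c^2 + 3*c - 8)/(16*c^4 + 8*c^2 + 1)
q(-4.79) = 42.22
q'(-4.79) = -18.90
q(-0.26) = -1.20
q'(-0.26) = 1.03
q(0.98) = -0.07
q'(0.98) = 3.70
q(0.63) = -1.03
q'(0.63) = 1.66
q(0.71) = -0.88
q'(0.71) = 2.18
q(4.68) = 42.48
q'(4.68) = 18.97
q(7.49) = 111.57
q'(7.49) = 30.21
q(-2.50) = 9.46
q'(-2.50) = -9.70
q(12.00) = 288.50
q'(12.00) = 48.25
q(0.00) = -1.00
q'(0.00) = 0.00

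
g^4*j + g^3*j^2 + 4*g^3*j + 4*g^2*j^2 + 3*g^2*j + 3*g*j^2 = g*(g + 3)*(g + j)*(g*j + j)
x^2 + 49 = (x - 7*I)*(x + 7*I)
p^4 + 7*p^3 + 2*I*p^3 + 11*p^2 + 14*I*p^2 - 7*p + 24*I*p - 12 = (p + 3)*(p + 4)*(p + I)^2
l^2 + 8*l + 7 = (l + 1)*(l + 7)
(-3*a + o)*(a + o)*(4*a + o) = -12*a^3 - 11*a^2*o + 2*a*o^2 + o^3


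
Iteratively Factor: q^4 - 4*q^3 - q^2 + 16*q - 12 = (q - 3)*(q^3 - q^2 - 4*q + 4) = (q - 3)*(q - 1)*(q^2 - 4) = (q - 3)*(q - 1)*(q + 2)*(q - 2)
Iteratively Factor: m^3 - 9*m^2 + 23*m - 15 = (m - 1)*(m^2 - 8*m + 15) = (m - 5)*(m - 1)*(m - 3)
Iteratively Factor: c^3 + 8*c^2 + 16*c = (c + 4)*(c^2 + 4*c) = c*(c + 4)*(c + 4)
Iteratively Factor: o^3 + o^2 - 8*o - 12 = (o + 2)*(o^2 - o - 6) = (o - 3)*(o + 2)*(o + 2)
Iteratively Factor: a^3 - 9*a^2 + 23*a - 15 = (a - 5)*(a^2 - 4*a + 3) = (a - 5)*(a - 3)*(a - 1)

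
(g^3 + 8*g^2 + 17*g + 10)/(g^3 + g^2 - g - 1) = (g^2 + 7*g + 10)/(g^2 - 1)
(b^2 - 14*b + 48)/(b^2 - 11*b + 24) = (b - 6)/(b - 3)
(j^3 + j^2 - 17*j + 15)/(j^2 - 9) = (j^2 + 4*j - 5)/(j + 3)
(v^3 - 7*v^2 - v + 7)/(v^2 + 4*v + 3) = (v^2 - 8*v + 7)/(v + 3)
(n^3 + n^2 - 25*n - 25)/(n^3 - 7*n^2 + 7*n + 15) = (n + 5)/(n - 3)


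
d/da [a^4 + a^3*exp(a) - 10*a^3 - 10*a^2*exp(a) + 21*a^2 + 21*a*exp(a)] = a^3*exp(a) + 4*a^3 - 7*a^2*exp(a) - 30*a^2 + a*exp(a) + 42*a + 21*exp(a)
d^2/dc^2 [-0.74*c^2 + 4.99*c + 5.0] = -1.48000000000000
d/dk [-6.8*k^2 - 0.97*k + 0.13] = -13.6*k - 0.97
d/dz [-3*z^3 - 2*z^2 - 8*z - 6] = -9*z^2 - 4*z - 8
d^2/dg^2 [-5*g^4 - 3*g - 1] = -60*g^2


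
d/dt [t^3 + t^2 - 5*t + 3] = 3*t^2 + 2*t - 5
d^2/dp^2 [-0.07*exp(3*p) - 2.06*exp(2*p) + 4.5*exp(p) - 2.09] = (-0.63*exp(2*p) - 8.24*exp(p) + 4.5)*exp(p)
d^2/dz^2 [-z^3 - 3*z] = -6*z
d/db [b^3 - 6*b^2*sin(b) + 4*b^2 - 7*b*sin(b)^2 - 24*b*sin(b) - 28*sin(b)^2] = -6*b^2*cos(b) + 3*b^2 - 12*b*sin(b) - 7*b*sin(2*b) - 24*b*cos(b) + 8*b - 7*sin(b)^2 - 24*sin(b) - 28*sin(2*b)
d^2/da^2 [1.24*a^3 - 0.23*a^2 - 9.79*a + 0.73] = 7.44*a - 0.46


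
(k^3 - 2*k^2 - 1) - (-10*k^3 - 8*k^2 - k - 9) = 11*k^3 + 6*k^2 + k + 8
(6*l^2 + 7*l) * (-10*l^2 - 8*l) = -60*l^4 - 118*l^3 - 56*l^2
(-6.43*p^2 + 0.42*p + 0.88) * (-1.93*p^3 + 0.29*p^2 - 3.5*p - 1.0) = 12.4099*p^5 - 2.6753*p^4 + 20.9284*p^3 + 5.2152*p^2 - 3.5*p - 0.88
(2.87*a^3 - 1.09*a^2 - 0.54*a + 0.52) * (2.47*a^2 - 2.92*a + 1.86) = 7.0889*a^5 - 11.0727*a^4 + 7.1872*a^3 + 0.8338*a^2 - 2.5228*a + 0.9672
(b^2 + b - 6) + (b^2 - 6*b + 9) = 2*b^2 - 5*b + 3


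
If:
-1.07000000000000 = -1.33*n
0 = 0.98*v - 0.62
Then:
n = 0.80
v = 0.63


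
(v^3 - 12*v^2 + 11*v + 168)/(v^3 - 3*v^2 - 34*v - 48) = (v - 7)/(v + 2)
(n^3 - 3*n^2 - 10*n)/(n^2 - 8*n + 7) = n*(n^2 - 3*n - 10)/(n^2 - 8*n + 7)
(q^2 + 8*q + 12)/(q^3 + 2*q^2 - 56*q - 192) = (q + 2)/(q^2 - 4*q - 32)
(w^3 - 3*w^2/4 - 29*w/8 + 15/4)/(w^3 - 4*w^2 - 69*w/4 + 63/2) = (4*w^2 + 3*w - 10)/(2*(2*w^2 - 5*w - 42))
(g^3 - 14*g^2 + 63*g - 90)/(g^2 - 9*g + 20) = (g^2 - 9*g + 18)/(g - 4)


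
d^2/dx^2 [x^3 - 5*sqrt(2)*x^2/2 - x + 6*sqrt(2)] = 6*x - 5*sqrt(2)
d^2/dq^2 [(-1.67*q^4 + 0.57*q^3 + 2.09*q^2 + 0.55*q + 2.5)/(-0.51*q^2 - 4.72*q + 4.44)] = (0.868733999999999*q^6 + 24.120144*q^5 + 200.54028*q^4 - 578.168502*q^3 + 434.435724*q^2 - 111.001032*q - 228.169328)/(0.132651*q^6 + 3.683016*q^5 + 30.62142*q^4 + 41.02624*q^3 - 266.58648*q^2 + 279.144576*q - 87.528384)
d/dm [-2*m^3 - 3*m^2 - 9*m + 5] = -6*m^2 - 6*m - 9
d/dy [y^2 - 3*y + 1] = 2*y - 3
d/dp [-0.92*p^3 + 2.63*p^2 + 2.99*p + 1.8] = -2.76*p^2 + 5.26*p + 2.99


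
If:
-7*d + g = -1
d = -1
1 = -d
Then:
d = -1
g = -8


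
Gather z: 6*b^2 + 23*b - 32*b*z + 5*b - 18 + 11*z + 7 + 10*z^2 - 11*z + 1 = 6*b^2 - 32*b*z + 28*b + 10*z^2 - 10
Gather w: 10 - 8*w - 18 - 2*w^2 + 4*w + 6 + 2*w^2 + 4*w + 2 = 0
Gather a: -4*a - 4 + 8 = 4 - 4*a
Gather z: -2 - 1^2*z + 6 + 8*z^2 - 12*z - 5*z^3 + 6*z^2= -5*z^3 + 14*z^2 - 13*z + 4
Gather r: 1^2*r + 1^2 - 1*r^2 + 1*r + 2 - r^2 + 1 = -2*r^2 + 2*r + 4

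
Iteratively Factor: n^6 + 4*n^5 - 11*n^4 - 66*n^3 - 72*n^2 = (n - 4)*(n^5 + 8*n^4 + 21*n^3 + 18*n^2) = n*(n - 4)*(n^4 + 8*n^3 + 21*n^2 + 18*n) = n^2*(n - 4)*(n^3 + 8*n^2 + 21*n + 18) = n^2*(n - 4)*(n + 2)*(n^2 + 6*n + 9) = n^2*(n - 4)*(n + 2)*(n + 3)*(n + 3)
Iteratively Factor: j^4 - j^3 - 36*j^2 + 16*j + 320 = (j + 4)*(j^3 - 5*j^2 - 16*j + 80) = (j - 5)*(j + 4)*(j^2 - 16) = (j - 5)*(j + 4)^2*(j - 4)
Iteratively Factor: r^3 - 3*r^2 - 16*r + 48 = (r - 4)*(r^2 + r - 12) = (r - 4)*(r - 3)*(r + 4)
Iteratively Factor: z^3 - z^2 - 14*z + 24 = (z + 4)*(z^2 - 5*z + 6) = (z - 3)*(z + 4)*(z - 2)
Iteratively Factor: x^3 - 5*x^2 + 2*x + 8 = (x - 4)*(x^2 - x - 2) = (x - 4)*(x - 2)*(x + 1)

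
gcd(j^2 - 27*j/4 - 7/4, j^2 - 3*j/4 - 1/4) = j + 1/4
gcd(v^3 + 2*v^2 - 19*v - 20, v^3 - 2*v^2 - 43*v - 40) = v^2 + 6*v + 5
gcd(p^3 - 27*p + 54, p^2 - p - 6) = p - 3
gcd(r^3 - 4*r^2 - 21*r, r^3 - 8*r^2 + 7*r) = r^2 - 7*r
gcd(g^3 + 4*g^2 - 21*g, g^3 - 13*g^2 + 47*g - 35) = 1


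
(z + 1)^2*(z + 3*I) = z^3 + 2*z^2 + 3*I*z^2 + z + 6*I*z + 3*I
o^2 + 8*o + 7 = (o + 1)*(o + 7)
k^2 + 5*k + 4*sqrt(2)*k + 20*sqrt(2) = (k + 5)*(k + 4*sqrt(2))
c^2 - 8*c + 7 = (c - 7)*(c - 1)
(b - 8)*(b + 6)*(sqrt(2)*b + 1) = sqrt(2)*b^3 - 2*sqrt(2)*b^2 + b^2 - 48*sqrt(2)*b - 2*b - 48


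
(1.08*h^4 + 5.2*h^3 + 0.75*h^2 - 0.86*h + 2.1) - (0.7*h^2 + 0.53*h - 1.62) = 1.08*h^4 + 5.2*h^3 + 0.05*h^2 - 1.39*h + 3.72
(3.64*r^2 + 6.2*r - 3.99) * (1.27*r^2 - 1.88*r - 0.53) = 4.6228*r^4 + 1.0308*r^3 - 18.6525*r^2 + 4.2152*r + 2.1147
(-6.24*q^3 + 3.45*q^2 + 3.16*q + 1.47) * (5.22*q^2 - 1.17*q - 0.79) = -32.5728*q^5 + 25.3098*q^4 + 17.3883*q^3 + 1.2507*q^2 - 4.2163*q - 1.1613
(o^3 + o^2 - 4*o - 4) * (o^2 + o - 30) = o^5 + 2*o^4 - 33*o^3 - 38*o^2 + 116*o + 120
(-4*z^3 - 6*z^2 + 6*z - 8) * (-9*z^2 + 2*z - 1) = 36*z^5 + 46*z^4 - 62*z^3 + 90*z^2 - 22*z + 8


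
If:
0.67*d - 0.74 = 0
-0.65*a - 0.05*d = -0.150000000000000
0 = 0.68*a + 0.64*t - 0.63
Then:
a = 0.15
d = 1.10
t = 0.83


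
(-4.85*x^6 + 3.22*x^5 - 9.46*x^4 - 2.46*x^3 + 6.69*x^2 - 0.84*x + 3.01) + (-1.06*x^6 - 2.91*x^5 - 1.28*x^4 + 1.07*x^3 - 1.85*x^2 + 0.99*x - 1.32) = -5.91*x^6 + 0.31*x^5 - 10.74*x^4 - 1.39*x^3 + 4.84*x^2 + 0.15*x + 1.69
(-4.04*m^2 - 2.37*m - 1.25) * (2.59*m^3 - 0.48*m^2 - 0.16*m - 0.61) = -10.4636*m^5 - 4.1991*m^4 - 1.4535*m^3 + 3.4436*m^2 + 1.6457*m + 0.7625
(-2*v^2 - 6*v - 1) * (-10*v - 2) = 20*v^3 + 64*v^2 + 22*v + 2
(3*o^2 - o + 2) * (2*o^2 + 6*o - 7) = 6*o^4 + 16*o^3 - 23*o^2 + 19*o - 14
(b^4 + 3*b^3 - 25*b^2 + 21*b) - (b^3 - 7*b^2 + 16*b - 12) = b^4 + 2*b^3 - 18*b^2 + 5*b + 12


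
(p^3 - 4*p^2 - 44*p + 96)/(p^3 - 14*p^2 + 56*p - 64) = (p + 6)/(p - 4)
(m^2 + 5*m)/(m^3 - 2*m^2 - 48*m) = (m + 5)/(m^2 - 2*m - 48)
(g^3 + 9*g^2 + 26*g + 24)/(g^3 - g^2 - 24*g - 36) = (g + 4)/(g - 6)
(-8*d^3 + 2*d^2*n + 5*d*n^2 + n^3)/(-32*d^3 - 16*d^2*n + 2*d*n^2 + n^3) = (d - n)/(4*d - n)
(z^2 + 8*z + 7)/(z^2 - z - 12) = (z^2 + 8*z + 7)/(z^2 - z - 12)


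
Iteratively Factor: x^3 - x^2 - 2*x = (x - 2)*(x^2 + x) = (x - 2)*(x + 1)*(x)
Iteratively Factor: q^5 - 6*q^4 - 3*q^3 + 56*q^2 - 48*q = (q - 4)*(q^4 - 2*q^3 - 11*q^2 + 12*q) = (q - 4)*(q + 3)*(q^3 - 5*q^2 + 4*q) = (q - 4)*(q - 1)*(q + 3)*(q^2 - 4*q) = (q - 4)^2*(q - 1)*(q + 3)*(q)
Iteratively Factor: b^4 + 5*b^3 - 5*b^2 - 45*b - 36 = (b + 3)*(b^3 + 2*b^2 - 11*b - 12) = (b + 1)*(b + 3)*(b^2 + b - 12) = (b + 1)*(b + 3)*(b + 4)*(b - 3)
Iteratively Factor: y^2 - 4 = (y + 2)*(y - 2)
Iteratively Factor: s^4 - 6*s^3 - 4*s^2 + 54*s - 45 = (s + 3)*(s^3 - 9*s^2 + 23*s - 15) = (s - 5)*(s + 3)*(s^2 - 4*s + 3) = (s - 5)*(s - 3)*(s + 3)*(s - 1)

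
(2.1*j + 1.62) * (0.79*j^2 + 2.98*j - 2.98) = 1.659*j^3 + 7.5378*j^2 - 1.4304*j - 4.8276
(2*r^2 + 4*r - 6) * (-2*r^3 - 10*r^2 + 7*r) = -4*r^5 - 28*r^4 - 14*r^3 + 88*r^2 - 42*r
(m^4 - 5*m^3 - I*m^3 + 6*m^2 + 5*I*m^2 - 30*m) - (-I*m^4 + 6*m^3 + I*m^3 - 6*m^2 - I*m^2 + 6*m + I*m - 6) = m^4 + I*m^4 - 11*m^3 - 2*I*m^3 + 12*m^2 + 6*I*m^2 - 36*m - I*m + 6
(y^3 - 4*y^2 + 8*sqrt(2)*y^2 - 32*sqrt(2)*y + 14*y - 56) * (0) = 0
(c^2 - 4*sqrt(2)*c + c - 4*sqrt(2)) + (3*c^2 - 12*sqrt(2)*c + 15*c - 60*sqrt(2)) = 4*c^2 - 16*sqrt(2)*c + 16*c - 64*sqrt(2)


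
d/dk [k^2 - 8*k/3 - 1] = 2*k - 8/3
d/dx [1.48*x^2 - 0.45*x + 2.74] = 2.96*x - 0.45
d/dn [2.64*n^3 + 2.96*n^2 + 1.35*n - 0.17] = 7.92*n^2 + 5.92*n + 1.35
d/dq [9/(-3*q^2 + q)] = 9*(6*q - 1)/(q^2*(3*q - 1)^2)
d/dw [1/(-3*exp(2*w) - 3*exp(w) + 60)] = (2*exp(w) + 1)*exp(w)/(3*(exp(2*w) + exp(w) - 20)^2)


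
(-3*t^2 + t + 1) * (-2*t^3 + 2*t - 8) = 6*t^5 - 2*t^4 - 8*t^3 + 26*t^2 - 6*t - 8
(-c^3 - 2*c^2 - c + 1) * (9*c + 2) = -9*c^4 - 20*c^3 - 13*c^2 + 7*c + 2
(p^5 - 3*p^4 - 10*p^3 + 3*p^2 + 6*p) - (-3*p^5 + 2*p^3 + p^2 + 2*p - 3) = 4*p^5 - 3*p^4 - 12*p^3 + 2*p^2 + 4*p + 3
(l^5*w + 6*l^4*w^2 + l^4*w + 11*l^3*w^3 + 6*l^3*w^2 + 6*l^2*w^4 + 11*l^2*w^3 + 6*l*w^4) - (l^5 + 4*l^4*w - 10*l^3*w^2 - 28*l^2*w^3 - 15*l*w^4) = l^5*w - l^5 + 6*l^4*w^2 - 3*l^4*w + 11*l^3*w^3 + 16*l^3*w^2 + 6*l^2*w^4 + 39*l^2*w^3 + 21*l*w^4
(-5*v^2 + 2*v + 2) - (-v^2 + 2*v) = 2 - 4*v^2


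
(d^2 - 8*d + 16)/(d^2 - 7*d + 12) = (d - 4)/(d - 3)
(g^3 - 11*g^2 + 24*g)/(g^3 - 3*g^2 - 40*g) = (g - 3)/(g + 5)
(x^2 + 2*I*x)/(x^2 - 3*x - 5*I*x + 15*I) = x*(x + 2*I)/(x^2 - 3*x - 5*I*x + 15*I)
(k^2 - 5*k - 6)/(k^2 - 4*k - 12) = (k + 1)/(k + 2)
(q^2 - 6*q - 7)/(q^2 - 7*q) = (q + 1)/q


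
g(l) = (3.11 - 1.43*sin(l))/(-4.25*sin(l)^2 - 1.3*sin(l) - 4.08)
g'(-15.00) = 0.30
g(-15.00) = -0.80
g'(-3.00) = -0.38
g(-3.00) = -0.83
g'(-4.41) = -0.10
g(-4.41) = -0.19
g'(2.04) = -0.17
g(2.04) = -0.21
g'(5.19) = -0.21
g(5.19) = -0.70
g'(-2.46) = 0.29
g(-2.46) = -0.81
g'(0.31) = 0.70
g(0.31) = -0.55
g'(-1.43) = -0.06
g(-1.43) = -0.65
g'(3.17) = -0.56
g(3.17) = -0.78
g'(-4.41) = -0.10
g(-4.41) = -0.19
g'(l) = (3.11 - 1.43*sin(l))*(8.5*sin(l)*cos(l) + 1.3*cos(l))/(-4.25*sin(l)^2 - 1.3*sin(l) - 4.08)^2 - 1.43*cos(l)/(-4.25*sin(l)^2 - 1.3*sin(l) - 4.08) = (-6.0775*sin(l)^2 + 26.435*sin(l) + 9.8774)*cos(l)/(18.0625*sin(l)^4 + 11.05*sin(l)^3 + 36.37*sin(l)^2 + 10.608*sin(l) + 16.6464)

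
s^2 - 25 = (s - 5)*(s + 5)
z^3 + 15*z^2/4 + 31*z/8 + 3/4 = (z + 1/4)*(z + 3/2)*(z + 2)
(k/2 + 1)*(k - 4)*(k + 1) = k^3/2 - k^2/2 - 5*k - 4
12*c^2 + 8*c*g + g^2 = (2*c + g)*(6*c + g)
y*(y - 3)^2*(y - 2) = y^4 - 8*y^3 + 21*y^2 - 18*y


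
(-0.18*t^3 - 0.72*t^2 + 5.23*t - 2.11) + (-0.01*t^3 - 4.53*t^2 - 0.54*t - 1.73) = -0.19*t^3 - 5.25*t^2 + 4.69*t - 3.84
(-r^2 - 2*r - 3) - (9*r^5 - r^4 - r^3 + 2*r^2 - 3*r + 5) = -9*r^5 + r^4 + r^3 - 3*r^2 + r - 8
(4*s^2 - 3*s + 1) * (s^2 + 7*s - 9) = 4*s^4 + 25*s^3 - 56*s^2 + 34*s - 9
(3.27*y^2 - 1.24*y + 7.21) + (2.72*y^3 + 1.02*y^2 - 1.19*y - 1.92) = 2.72*y^3 + 4.29*y^2 - 2.43*y + 5.29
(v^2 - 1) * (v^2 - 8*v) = v^4 - 8*v^3 - v^2 + 8*v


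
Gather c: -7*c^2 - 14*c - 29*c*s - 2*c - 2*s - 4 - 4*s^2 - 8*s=-7*c^2 + c*(-29*s - 16) - 4*s^2 - 10*s - 4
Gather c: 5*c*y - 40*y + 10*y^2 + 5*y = 5*c*y + 10*y^2 - 35*y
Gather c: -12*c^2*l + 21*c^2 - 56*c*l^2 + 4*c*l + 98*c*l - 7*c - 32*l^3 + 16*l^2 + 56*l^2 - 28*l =c^2*(21 - 12*l) + c*(-56*l^2 + 102*l - 7) - 32*l^3 + 72*l^2 - 28*l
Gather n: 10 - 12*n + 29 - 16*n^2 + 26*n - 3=-16*n^2 + 14*n + 36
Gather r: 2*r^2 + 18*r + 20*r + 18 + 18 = 2*r^2 + 38*r + 36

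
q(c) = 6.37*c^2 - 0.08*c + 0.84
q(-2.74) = 48.88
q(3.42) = 75.07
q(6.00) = 229.68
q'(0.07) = 0.81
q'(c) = 12.74*c - 0.08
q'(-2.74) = -34.99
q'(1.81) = 22.98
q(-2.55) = 42.46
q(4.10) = 107.59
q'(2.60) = 33.04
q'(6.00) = 76.36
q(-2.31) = 35.02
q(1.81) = 21.56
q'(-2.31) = -29.51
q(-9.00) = 517.53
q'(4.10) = 52.15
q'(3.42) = 43.49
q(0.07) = 0.87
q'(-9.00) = -114.74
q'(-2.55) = -32.57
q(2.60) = 43.69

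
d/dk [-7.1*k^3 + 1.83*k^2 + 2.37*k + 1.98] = -21.3*k^2 + 3.66*k + 2.37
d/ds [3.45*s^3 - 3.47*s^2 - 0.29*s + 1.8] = 10.35*s^2 - 6.94*s - 0.29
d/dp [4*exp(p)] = 4*exp(p)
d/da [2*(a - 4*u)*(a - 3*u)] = 4*a - 14*u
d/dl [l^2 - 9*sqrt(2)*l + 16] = 2*l - 9*sqrt(2)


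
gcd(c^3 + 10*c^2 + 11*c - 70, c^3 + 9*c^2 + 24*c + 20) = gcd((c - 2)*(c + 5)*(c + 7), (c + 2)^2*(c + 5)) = c + 5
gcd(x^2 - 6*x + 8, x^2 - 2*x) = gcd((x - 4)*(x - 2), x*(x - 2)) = x - 2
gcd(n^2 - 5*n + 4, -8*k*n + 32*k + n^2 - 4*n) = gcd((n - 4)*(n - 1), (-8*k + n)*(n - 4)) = n - 4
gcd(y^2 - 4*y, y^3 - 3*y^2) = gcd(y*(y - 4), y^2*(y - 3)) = y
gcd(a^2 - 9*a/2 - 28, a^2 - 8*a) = a - 8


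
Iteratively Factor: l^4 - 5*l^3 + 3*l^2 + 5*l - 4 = (l - 1)*(l^3 - 4*l^2 - l + 4) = (l - 4)*(l - 1)*(l^2 - 1) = (l - 4)*(l - 1)^2*(l + 1)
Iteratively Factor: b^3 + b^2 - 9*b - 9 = (b + 3)*(b^2 - 2*b - 3) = (b + 1)*(b + 3)*(b - 3)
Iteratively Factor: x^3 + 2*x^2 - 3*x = (x - 1)*(x^2 + 3*x) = (x - 1)*(x + 3)*(x)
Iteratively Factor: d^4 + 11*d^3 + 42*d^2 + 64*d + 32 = (d + 1)*(d^3 + 10*d^2 + 32*d + 32) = (d + 1)*(d + 2)*(d^2 + 8*d + 16) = (d + 1)*(d + 2)*(d + 4)*(d + 4)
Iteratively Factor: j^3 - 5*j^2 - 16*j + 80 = (j - 5)*(j^2 - 16) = (j - 5)*(j + 4)*(j - 4)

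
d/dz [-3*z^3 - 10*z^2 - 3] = z*(-9*z - 20)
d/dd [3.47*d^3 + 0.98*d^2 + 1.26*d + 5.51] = 10.41*d^2 + 1.96*d + 1.26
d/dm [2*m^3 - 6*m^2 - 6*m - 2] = 6*m^2 - 12*m - 6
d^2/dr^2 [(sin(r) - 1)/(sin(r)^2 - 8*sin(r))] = (-sin(r)^2 - 4*sin(r) - 22 + 58/sin(r) + 48/sin(r)^2 - 128/sin(r)^3)/(sin(r) - 8)^3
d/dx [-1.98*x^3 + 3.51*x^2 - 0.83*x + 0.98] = -5.94*x^2 + 7.02*x - 0.83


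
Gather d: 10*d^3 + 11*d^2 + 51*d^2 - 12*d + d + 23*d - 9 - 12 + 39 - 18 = 10*d^3 + 62*d^2 + 12*d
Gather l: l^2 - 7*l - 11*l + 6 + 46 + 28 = l^2 - 18*l + 80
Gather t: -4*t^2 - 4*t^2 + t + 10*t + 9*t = -8*t^2 + 20*t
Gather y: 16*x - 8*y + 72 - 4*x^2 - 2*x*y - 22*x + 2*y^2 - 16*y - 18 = -4*x^2 - 6*x + 2*y^2 + y*(-2*x - 24) + 54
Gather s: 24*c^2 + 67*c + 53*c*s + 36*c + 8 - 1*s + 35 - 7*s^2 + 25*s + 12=24*c^2 + 103*c - 7*s^2 + s*(53*c + 24) + 55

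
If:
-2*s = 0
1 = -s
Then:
No Solution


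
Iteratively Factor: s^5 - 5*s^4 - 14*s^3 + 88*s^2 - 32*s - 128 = (s - 2)*(s^4 - 3*s^3 - 20*s^2 + 48*s + 64) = (s - 4)*(s - 2)*(s^3 + s^2 - 16*s - 16) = (s - 4)*(s - 2)*(s + 4)*(s^2 - 3*s - 4) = (s - 4)^2*(s - 2)*(s + 4)*(s + 1)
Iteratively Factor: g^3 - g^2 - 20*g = (g + 4)*(g^2 - 5*g) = (g - 5)*(g + 4)*(g)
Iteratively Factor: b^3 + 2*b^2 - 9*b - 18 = (b - 3)*(b^2 + 5*b + 6) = (b - 3)*(b + 2)*(b + 3)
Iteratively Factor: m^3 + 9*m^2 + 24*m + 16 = (m + 4)*(m^2 + 5*m + 4) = (m + 4)^2*(m + 1)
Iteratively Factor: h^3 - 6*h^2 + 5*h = (h - 1)*(h^2 - 5*h) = h*(h - 1)*(h - 5)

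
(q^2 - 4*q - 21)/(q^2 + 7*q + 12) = (q - 7)/(q + 4)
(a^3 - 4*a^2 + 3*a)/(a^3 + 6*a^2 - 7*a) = (a - 3)/(a + 7)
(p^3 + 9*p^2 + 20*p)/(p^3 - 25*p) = (p + 4)/(p - 5)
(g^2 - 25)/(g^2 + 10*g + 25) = (g - 5)/(g + 5)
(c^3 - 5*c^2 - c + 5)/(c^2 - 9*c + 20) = (c^2 - 1)/(c - 4)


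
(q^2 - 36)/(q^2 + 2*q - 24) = (q - 6)/(q - 4)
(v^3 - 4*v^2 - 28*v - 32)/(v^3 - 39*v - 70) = (v^2 - 6*v - 16)/(v^2 - 2*v - 35)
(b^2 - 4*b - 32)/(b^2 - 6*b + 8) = (b^2 - 4*b - 32)/(b^2 - 6*b + 8)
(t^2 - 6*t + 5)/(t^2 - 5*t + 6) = (t^2 - 6*t + 5)/(t^2 - 5*t + 6)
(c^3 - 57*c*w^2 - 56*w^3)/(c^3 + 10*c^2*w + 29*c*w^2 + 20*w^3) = (c^2 - c*w - 56*w^2)/(c^2 + 9*c*w + 20*w^2)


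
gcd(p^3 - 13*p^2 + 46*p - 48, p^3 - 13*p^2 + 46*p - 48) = p^3 - 13*p^2 + 46*p - 48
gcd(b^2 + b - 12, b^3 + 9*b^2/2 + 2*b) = b + 4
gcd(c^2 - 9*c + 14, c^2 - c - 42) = c - 7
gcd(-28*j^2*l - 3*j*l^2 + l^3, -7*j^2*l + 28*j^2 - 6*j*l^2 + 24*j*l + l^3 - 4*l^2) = 7*j - l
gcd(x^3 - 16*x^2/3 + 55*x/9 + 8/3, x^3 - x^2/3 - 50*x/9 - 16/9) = x^2 - 7*x/3 - 8/9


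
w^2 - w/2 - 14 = (w - 4)*(w + 7/2)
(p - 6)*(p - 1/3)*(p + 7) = p^3 + 2*p^2/3 - 127*p/3 + 14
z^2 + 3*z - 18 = (z - 3)*(z + 6)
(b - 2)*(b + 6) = b^2 + 4*b - 12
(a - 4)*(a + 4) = a^2 - 16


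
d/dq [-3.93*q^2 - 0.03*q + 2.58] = -7.86*q - 0.03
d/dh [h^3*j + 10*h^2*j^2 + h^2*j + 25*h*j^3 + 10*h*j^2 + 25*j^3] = j*(3*h^2 + 20*h*j + 2*h + 25*j^2 + 10*j)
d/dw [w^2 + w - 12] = 2*w + 1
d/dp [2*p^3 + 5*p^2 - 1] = 2*p*(3*p + 5)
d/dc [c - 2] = 1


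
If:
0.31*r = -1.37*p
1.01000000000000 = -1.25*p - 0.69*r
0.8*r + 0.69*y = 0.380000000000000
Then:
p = 0.56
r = -2.48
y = 3.43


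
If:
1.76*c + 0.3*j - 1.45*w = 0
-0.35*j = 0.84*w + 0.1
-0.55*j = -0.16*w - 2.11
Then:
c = -1.84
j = 3.39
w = -1.53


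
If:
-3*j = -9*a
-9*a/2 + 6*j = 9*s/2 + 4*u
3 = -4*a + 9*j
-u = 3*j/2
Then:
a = 3/23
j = 9/23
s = 21/23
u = -27/46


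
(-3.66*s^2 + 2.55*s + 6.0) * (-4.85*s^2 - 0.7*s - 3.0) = 17.751*s^4 - 9.8055*s^3 - 19.905*s^2 - 11.85*s - 18.0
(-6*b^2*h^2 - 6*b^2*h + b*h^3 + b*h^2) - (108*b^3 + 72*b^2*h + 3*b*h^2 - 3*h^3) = -108*b^3 - 6*b^2*h^2 - 78*b^2*h + b*h^3 - 2*b*h^2 + 3*h^3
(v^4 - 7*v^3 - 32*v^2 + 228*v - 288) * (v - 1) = v^5 - 8*v^4 - 25*v^3 + 260*v^2 - 516*v + 288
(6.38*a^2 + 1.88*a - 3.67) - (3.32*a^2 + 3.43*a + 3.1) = 3.06*a^2 - 1.55*a - 6.77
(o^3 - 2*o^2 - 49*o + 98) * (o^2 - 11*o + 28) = o^5 - 13*o^4 + o^3 + 581*o^2 - 2450*o + 2744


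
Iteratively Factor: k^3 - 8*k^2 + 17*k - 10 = (k - 2)*(k^2 - 6*k + 5) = (k - 2)*(k - 1)*(k - 5)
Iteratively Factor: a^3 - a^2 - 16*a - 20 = (a - 5)*(a^2 + 4*a + 4) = (a - 5)*(a + 2)*(a + 2)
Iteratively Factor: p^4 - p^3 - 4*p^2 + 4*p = (p)*(p^3 - p^2 - 4*p + 4) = p*(p + 2)*(p^2 - 3*p + 2) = p*(p - 2)*(p + 2)*(p - 1)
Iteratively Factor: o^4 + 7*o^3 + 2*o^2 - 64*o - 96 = (o + 2)*(o^3 + 5*o^2 - 8*o - 48) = (o - 3)*(o + 2)*(o^2 + 8*o + 16) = (o - 3)*(o + 2)*(o + 4)*(o + 4)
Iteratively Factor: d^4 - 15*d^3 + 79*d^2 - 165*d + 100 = (d - 5)*(d^3 - 10*d^2 + 29*d - 20) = (d - 5)*(d - 1)*(d^2 - 9*d + 20) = (d - 5)*(d - 4)*(d - 1)*(d - 5)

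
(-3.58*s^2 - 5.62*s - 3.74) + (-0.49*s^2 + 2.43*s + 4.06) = -4.07*s^2 - 3.19*s + 0.319999999999999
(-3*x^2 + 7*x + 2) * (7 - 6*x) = 18*x^3 - 63*x^2 + 37*x + 14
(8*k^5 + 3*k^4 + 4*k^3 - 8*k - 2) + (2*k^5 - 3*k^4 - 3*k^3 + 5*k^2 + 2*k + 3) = 10*k^5 + k^3 + 5*k^2 - 6*k + 1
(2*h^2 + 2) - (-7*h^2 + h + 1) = 9*h^2 - h + 1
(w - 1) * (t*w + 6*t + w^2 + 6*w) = t*w^2 + 5*t*w - 6*t + w^3 + 5*w^2 - 6*w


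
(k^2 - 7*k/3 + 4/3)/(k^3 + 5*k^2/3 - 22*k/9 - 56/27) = 9*(k - 1)/(9*k^2 + 27*k + 14)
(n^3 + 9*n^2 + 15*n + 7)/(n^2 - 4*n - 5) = (n^2 + 8*n + 7)/(n - 5)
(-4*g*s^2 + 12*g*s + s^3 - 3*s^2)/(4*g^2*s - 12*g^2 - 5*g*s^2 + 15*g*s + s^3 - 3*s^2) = s/(-g + s)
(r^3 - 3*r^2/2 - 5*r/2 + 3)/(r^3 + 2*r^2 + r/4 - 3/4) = 2*(r^2 - 3*r + 2)/(2*r^2 + r - 1)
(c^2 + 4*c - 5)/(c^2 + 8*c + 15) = (c - 1)/(c + 3)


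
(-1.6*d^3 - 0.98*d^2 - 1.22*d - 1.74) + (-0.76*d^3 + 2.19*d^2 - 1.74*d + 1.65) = -2.36*d^3 + 1.21*d^2 - 2.96*d - 0.0900000000000001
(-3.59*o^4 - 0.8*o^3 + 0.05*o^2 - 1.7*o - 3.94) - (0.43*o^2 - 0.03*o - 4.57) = -3.59*o^4 - 0.8*o^3 - 0.38*o^2 - 1.67*o + 0.63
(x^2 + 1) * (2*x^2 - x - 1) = 2*x^4 - x^3 + x^2 - x - 1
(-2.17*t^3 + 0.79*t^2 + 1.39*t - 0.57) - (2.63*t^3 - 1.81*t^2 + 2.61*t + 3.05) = -4.8*t^3 + 2.6*t^2 - 1.22*t - 3.62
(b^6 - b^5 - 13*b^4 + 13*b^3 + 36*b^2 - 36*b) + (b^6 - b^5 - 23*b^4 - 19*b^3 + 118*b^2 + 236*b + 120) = 2*b^6 - 2*b^5 - 36*b^4 - 6*b^3 + 154*b^2 + 200*b + 120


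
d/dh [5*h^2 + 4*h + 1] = 10*h + 4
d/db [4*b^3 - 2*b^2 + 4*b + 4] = 12*b^2 - 4*b + 4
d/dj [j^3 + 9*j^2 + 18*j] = 3*j^2 + 18*j + 18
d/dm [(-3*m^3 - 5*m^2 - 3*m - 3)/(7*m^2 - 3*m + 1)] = (-21*m^4 + 18*m^3 + 27*m^2 + 32*m - 12)/(49*m^4 - 42*m^3 + 23*m^2 - 6*m + 1)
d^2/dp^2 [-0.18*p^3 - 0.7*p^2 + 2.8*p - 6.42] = -1.08*p - 1.4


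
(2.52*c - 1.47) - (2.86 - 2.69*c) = 5.21*c - 4.33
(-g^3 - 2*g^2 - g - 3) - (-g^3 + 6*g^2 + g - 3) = -8*g^2 - 2*g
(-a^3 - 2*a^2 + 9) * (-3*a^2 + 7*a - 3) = 3*a^5 - a^4 - 11*a^3 - 21*a^2 + 63*a - 27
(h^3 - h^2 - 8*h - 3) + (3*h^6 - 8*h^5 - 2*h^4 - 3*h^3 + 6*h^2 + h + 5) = 3*h^6 - 8*h^5 - 2*h^4 - 2*h^3 + 5*h^2 - 7*h + 2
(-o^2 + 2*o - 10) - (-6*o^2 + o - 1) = 5*o^2 + o - 9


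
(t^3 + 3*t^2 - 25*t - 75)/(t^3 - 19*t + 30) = (t^2 - 2*t - 15)/(t^2 - 5*t + 6)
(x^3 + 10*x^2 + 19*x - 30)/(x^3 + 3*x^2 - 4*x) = (x^2 + 11*x + 30)/(x*(x + 4))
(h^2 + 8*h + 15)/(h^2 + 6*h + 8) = (h^2 + 8*h + 15)/(h^2 + 6*h + 8)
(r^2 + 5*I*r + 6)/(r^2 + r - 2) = (r^2 + 5*I*r + 6)/(r^2 + r - 2)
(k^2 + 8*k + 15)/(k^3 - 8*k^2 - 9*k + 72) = (k + 5)/(k^2 - 11*k + 24)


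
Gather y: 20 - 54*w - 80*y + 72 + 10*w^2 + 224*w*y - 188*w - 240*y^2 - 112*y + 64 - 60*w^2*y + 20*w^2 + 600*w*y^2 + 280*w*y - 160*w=30*w^2 - 402*w + y^2*(600*w - 240) + y*(-60*w^2 + 504*w - 192) + 156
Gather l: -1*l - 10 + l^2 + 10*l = l^2 + 9*l - 10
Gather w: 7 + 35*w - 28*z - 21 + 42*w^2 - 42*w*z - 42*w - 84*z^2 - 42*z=42*w^2 + w*(-42*z - 7) - 84*z^2 - 70*z - 14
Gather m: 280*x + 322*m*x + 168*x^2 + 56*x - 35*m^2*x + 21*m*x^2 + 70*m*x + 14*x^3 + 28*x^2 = -35*m^2*x + m*(21*x^2 + 392*x) + 14*x^3 + 196*x^2 + 336*x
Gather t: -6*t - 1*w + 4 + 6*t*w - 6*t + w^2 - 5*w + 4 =t*(6*w - 12) + w^2 - 6*w + 8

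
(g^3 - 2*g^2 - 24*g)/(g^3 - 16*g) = (g - 6)/(g - 4)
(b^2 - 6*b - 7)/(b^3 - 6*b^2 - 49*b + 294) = (b + 1)/(b^2 + b - 42)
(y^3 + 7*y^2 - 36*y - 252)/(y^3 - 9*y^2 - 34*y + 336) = (y^2 + y - 42)/(y^2 - 15*y + 56)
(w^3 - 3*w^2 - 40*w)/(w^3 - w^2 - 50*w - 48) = w*(w + 5)/(w^2 + 7*w + 6)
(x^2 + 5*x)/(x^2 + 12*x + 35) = x/(x + 7)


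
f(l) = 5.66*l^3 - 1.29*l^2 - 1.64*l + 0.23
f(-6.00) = -1258.93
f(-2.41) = -82.54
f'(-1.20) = 25.91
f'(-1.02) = 18.66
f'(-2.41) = 103.20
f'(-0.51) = 4.09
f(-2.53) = -95.54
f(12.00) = 9575.27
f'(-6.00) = 625.12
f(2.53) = 79.48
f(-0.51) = -0.02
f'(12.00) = 2412.52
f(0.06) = 0.13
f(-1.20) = -9.44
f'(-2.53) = 113.57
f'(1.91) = 55.38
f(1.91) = 31.83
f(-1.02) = -5.45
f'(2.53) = 100.52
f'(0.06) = -1.73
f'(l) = 16.98*l^2 - 2.58*l - 1.64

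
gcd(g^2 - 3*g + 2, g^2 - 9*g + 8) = g - 1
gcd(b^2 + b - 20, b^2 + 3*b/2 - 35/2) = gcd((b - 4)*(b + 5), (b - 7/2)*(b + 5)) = b + 5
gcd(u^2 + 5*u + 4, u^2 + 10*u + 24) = u + 4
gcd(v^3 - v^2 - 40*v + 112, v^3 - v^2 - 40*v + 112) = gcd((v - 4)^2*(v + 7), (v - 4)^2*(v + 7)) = v^3 - v^2 - 40*v + 112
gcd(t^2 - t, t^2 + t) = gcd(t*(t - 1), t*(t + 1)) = t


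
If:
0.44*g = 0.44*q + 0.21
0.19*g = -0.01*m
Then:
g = q + 0.477272727272727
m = -19.0*q - 9.06818181818182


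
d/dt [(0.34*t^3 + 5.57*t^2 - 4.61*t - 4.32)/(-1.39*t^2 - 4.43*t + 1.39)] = (-0.4726*t^4 - 3.0124*t^3 - 29.6652*t^2 + 3.475*t - 25.5455)/(1.9321*t^4 + 12.3154*t^3 + 15.7607*t^2 - 12.3154*t + 1.9321)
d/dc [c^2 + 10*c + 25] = 2*c + 10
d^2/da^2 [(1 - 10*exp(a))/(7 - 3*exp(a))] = (201*exp(a) + 469)*exp(a)/(27*exp(3*a) - 189*exp(2*a) + 441*exp(a) - 343)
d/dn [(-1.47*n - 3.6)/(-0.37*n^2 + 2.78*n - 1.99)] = (-0.5439*n^2 - 2.664*n + 12.9333)/(0.1369*n^4 - 2.0572*n^3 + 9.201*n^2 - 11.0644*n + 3.9601)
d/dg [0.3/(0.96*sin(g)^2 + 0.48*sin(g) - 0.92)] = -(0.576*sin(g) + 0.144)*cos(g)/(0.96*sin(g)^2 + 0.48*sin(g) - 0.92)^2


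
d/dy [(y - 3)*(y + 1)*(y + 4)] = 3*y^2 + 4*y - 11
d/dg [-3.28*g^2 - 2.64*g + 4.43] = -6.56*g - 2.64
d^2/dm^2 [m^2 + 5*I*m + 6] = 2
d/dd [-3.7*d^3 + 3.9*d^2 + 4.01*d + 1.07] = -11.1*d^2 + 7.8*d + 4.01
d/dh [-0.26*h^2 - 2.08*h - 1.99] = -0.52*h - 2.08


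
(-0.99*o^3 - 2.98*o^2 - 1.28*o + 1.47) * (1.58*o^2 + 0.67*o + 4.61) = -1.5642*o^5 - 5.3717*o^4 - 8.5829*o^3 - 12.2728*o^2 - 4.9159*o + 6.7767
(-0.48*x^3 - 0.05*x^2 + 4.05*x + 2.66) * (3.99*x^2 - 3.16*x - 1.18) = -1.9152*x^5 + 1.3173*x^4 + 16.8839*x^3 - 2.1256*x^2 - 13.1846*x - 3.1388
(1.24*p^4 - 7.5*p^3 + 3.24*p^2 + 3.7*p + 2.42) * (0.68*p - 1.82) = 0.8432*p^5 - 7.3568*p^4 + 15.8532*p^3 - 3.3808*p^2 - 5.0884*p - 4.4044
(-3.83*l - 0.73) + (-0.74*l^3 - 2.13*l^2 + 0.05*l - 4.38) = -0.74*l^3 - 2.13*l^2 - 3.78*l - 5.11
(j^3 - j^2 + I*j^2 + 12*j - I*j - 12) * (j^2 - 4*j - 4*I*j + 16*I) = j^5 - 5*j^4 - 3*I*j^4 + 20*j^3 + 15*I*j^3 - 80*j^2 - 60*I*j^2 + 64*j + 240*I*j - 192*I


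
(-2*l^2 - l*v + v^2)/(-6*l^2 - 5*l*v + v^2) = (-2*l + v)/(-6*l + v)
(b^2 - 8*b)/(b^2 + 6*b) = (b - 8)/(b + 6)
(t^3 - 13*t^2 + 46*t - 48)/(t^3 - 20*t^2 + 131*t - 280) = (t^2 - 5*t + 6)/(t^2 - 12*t + 35)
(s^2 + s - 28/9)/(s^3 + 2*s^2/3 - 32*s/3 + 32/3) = (s + 7/3)/(s^2 + 2*s - 8)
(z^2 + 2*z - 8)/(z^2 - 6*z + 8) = (z + 4)/(z - 4)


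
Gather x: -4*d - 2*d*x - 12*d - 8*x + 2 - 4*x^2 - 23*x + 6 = -16*d - 4*x^2 + x*(-2*d - 31) + 8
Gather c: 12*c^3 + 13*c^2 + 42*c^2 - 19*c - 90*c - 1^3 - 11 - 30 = 12*c^3 + 55*c^2 - 109*c - 42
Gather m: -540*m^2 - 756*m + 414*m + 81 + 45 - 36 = -540*m^2 - 342*m + 90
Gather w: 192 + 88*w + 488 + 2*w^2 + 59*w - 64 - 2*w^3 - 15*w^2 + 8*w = -2*w^3 - 13*w^2 + 155*w + 616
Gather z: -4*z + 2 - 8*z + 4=6 - 12*z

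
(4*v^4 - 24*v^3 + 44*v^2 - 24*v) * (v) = 4*v^5 - 24*v^4 + 44*v^3 - 24*v^2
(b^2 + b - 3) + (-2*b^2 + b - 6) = -b^2 + 2*b - 9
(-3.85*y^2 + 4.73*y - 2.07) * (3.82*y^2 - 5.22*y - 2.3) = -14.707*y^4 + 38.1656*y^3 - 23.743*y^2 - 0.0736000000000008*y + 4.761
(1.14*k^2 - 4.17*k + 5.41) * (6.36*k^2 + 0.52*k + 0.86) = 7.2504*k^4 - 25.9284*k^3 + 33.2196*k^2 - 0.773*k + 4.6526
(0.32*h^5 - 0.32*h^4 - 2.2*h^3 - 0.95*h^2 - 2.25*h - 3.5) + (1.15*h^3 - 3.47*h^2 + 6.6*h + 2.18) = 0.32*h^5 - 0.32*h^4 - 1.05*h^3 - 4.42*h^2 + 4.35*h - 1.32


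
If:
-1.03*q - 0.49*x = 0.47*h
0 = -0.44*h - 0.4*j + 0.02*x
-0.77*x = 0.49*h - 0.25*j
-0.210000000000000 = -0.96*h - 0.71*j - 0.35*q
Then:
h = 1.39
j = -1.59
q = 0.03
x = -1.40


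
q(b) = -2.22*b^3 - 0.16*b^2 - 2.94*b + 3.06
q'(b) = -6.66*b^2 - 0.32*b - 2.94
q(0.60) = 0.76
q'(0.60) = -5.53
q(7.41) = -930.76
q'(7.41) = -371.00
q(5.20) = -328.70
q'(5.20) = -184.69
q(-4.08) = 163.17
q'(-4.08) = -112.50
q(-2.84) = 60.97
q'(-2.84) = -55.75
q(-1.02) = 8.25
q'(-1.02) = -9.54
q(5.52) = -391.44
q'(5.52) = -207.64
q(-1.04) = 8.44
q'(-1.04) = -9.81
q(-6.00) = 494.46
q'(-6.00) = -240.78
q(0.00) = 3.06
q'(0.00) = -2.94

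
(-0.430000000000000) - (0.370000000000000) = -0.800000000000000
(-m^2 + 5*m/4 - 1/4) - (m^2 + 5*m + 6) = -2*m^2 - 15*m/4 - 25/4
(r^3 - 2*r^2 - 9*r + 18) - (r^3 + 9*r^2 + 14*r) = -11*r^2 - 23*r + 18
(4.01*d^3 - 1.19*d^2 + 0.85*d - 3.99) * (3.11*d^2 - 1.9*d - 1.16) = 12.4711*d^5 - 11.3199*d^4 + 0.2529*d^3 - 12.6435*d^2 + 6.595*d + 4.6284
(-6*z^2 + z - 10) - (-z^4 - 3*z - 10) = z^4 - 6*z^2 + 4*z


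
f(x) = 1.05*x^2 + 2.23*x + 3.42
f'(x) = 2.1*x + 2.23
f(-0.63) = 2.43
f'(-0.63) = 0.91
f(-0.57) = 2.49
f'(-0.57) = 1.03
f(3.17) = 21.04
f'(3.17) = 8.89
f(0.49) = 4.76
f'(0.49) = 3.26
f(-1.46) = 2.40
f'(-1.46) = -0.84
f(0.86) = 6.11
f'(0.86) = 4.04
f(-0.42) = 2.67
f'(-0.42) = 1.35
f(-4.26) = 12.98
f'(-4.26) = -6.72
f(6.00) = 54.60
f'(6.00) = 14.83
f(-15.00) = 206.22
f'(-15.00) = -29.27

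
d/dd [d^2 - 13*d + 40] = 2*d - 13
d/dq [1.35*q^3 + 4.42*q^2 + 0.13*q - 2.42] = 4.05*q^2 + 8.84*q + 0.13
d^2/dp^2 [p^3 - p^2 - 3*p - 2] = 6*p - 2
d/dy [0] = 0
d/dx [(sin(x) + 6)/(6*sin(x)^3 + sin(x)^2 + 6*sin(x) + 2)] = -(12*sin(x)^3 + 109*sin(x)^2 + 12*sin(x) + 34)*cos(x)/(6*sin(x)^3 + sin(x)^2 + 6*sin(x) + 2)^2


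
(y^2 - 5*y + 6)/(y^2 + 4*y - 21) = (y - 2)/(y + 7)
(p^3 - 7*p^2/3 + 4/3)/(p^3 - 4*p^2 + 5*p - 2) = (p + 2/3)/(p - 1)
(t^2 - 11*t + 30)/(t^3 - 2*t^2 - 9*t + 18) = (t^2 - 11*t + 30)/(t^3 - 2*t^2 - 9*t + 18)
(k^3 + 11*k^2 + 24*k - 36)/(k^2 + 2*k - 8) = (k^3 + 11*k^2 + 24*k - 36)/(k^2 + 2*k - 8)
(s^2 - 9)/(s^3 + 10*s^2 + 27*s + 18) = (s - 3)/(s^2 + 7*s + 6)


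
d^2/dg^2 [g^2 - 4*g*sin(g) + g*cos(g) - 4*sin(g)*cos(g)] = 4*g*sin(g) - g*cos(g) - 2*sin(g) + 8*sin(2*g) - 8*cos(g) + 2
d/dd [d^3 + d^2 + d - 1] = 3*d^2 + 2*d + 1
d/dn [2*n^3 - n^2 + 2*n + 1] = 6*n^2 - 2*n + 2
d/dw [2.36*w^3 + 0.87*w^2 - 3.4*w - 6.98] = 7.08*w^2 + 1.74*w - 3.4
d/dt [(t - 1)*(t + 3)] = 2*t + 2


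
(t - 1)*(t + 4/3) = t^2 + t/3 - 4/3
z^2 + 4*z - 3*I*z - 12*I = (z + 4)*(z - 3*I)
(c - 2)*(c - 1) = c^2 - 3*c + 2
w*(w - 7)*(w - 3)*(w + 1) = w^4 - 9*w^3 + 11*w^2 + 21*w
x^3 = x^3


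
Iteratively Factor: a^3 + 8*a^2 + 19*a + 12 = (a + 4)*(a^2 + 4*a + 3) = (a + 1)*(a + 4)*(a + 3)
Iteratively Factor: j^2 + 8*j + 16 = (j + 4)*(j + 4)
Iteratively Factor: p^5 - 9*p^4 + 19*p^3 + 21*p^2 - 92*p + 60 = (p - 2)*(p^4 - 7*p^3 + 5*p^2 + 31*p - 30) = (p - 3)*(p - 2)*(p^3 - 4*p^2 - 7*p + 10) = (p - 3)*(p - 2)*(p + 2)*(p^2 - 6*p + 5) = (p - 3)*(p - 2)*(p - 1)*(p + 2)*(p - 5)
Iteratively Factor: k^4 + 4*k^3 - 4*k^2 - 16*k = (k - 2)*(k^3 + 6*k^2 + 8*k) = k*(k - 2)*(k^2 + 6*k + 8) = k*(k - 2)*(k + 2)*(k + 4)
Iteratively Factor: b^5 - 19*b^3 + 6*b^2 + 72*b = (b - 3)*(b^4 + 3*b^3 - 10*b^2 - 24*b) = (b - 3)^2*(b^3 + 6*b^2 + 8*b) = (b - 3)^2*(b + 2)*(b^2 + 4*b) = (b - 3)^2*(b + 2)*(b + 4)*(b)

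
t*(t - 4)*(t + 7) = t^3 + 3*t^2 - 28*t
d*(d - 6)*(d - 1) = d^3 - 7*d^2 + 6*d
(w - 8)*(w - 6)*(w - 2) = w^3 - 16*w^2 + 76*w - 96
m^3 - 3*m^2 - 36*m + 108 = (m - 6)*(m - 3)*(m + 6)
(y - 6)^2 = y^2 - 12*y + 36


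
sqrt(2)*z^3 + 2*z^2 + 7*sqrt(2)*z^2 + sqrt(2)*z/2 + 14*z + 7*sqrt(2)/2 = (z + 7)*(z + sqrt(2)/2)*(sqrt(2)*z + 1)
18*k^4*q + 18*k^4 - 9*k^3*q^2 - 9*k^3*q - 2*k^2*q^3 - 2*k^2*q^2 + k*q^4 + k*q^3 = (-3*k + q)*(-2*k + q)*(3*k + q)*(k*q + k)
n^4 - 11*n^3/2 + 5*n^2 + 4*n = n*(n - 4)*(n - 2)*(n + 1/2)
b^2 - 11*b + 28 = (b - 7)*(b - 4)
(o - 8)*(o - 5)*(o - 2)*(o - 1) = o^4 - 16*o^3 + 81*o^2 - 146*o + 80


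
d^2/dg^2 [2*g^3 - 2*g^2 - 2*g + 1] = 12*g - 4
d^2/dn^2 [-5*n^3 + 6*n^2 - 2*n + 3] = 12 - 30*n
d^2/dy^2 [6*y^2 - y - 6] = 12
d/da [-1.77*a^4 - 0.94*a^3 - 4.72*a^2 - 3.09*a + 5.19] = -7.08*a^3 - 2.82*a^2 - 9.44*a - 3.09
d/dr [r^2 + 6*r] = 2*r + 6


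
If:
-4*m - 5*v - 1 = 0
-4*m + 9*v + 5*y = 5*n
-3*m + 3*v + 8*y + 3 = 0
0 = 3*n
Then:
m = -132/313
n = 0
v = 43/313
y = -183/313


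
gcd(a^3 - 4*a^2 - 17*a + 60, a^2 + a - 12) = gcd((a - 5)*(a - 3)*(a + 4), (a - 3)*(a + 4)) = a^2 + a - 12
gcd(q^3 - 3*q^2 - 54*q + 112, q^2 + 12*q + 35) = q + 7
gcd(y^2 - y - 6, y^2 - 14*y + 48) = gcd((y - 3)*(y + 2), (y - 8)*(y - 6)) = 1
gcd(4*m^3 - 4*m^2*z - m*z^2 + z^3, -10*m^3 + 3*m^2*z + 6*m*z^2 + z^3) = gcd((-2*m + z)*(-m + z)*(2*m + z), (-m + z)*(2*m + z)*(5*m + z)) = -2*m^2 + m*z + z^2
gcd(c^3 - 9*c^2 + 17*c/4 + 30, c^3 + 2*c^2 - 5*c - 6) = 1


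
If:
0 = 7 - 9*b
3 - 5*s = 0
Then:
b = 7/9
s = 3/5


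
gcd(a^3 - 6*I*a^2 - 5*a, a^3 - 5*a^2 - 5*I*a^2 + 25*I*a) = a^2 - 5*I*a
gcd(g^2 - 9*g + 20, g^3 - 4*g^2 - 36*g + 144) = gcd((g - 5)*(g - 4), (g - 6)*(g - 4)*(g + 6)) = g - 4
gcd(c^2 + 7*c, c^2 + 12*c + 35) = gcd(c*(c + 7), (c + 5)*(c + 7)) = c + 7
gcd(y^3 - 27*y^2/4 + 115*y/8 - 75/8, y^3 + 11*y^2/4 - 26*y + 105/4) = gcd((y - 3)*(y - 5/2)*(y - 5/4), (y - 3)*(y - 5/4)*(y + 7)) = y^2 - 17*y/4 + 15/4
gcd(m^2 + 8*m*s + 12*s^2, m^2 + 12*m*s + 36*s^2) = m + 6*s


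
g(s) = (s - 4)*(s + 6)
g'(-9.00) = -16.00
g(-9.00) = 39.00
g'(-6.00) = -10.00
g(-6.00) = 0.00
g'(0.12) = 2.24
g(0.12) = -23.75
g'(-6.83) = -11.66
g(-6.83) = 8.99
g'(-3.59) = -5.18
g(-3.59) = -18.29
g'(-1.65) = -1.30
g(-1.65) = -24.58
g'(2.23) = 6.46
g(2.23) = -14.57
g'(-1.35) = -0.70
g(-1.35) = -24.88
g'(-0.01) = 1.98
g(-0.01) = -24.02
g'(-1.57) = -1.14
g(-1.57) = -24.68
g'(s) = 2*s + 2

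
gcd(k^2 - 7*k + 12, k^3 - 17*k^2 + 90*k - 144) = k - 3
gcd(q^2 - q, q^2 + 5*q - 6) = q - 1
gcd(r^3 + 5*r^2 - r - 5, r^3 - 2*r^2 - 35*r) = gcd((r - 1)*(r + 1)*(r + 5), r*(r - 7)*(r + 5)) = r + 5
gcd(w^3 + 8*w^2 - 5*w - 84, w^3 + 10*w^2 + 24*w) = w + 4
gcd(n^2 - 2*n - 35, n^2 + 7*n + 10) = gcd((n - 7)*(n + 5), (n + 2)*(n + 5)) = n + 5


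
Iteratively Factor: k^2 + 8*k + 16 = (k + 4)*(k + 4)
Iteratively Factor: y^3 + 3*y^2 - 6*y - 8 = (y + 1)*(y^2 + 2*y - 8) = (y - 2)*(y + 1)*(y + 4)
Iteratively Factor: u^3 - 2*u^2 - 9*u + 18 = (u - 3)*(u^2 + u - 6) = (u - 3)*(u - 2)*(u + 3)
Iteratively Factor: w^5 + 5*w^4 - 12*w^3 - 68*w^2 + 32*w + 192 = (w - 2)*(w^4 + 7*w^3 + 2*w^2 - 64*w - 96) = (w - 3)*(w - 2)*(w^3 + 10*w^2 + 32*w + 32) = (w - 3)*(w - 2)*(w + 2)*(w^2 + 8*w + 16) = (w - 3)*(w - 2)*(w + 2)*(w + 4)*(w + 4)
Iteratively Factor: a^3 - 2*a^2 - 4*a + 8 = (a - 2)*(a^2 - 4) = (a - 2)^2*(a + 2)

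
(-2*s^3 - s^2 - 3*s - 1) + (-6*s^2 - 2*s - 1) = -2*s^3 - 7*s^2 - 5*s - 2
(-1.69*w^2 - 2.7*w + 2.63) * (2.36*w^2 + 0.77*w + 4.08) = -3.9884*w^4 - 7.6733*w^3 - 2.7674*w^2 - 8.9909*w + 10.7304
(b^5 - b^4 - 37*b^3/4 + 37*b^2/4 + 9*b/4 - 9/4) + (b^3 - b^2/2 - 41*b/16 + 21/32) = b^5 - b^4 - 33*b^3/4 + 35*b^2/4 - 5*b/16 - 51/32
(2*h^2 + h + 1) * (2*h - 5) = 4*h^3 - 8*h^2 - 3*h - 5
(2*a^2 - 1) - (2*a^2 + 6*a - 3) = 2 - 6*a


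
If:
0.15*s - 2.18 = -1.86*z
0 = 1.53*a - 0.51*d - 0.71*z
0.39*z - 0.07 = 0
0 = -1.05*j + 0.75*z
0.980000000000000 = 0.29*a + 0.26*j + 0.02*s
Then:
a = 2.42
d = 7.00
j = 0.13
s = 12.31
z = 0.18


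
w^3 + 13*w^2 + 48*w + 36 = (w + 1)*(w + 6)^2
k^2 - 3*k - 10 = (k - 5)*(k + 2)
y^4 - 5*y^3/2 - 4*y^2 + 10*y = y*(y - 5/2)*(y - 2)*(y + 2)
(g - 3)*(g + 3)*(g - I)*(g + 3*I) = g^4 + 2*I*g^3 - 6*g^2 - 18*I*g - 27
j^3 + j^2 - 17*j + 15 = (j - 3)*(j - 1)*(j + 5)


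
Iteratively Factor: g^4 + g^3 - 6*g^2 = (g)*(g^3 + g^2 - 6*g) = g*(g + 3)*(g^2 - 2*g) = g*(g - 2)*(g + 3)*(g)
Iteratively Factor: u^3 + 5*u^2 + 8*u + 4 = (u + 1)*(u^2 + 4*u + 4) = (u + 1)*(u + 2)*(u + 2)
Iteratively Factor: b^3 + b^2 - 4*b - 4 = (b - 2)*(b^2 + 3*b + 2) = (b - 2)*(b + 1)*(b + 2)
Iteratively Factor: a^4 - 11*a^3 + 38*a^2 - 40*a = (a - 2)*(a^3 - 9*a^2 + 20*a) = a*(a - 2)*(a^2 - 9*a + 20) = a*(a - 5)*(a - 2)*(a - 4)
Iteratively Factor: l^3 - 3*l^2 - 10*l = (l - 5)*(l^2 + 2*l) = l*(l - 5)*(l + 2)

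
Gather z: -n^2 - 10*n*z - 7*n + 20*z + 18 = -n^2 - 7*n + z*(20 - 10*n) + 18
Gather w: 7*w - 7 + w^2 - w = w^2 + 6*w - 7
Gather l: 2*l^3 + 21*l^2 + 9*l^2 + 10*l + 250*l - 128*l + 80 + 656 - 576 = 2*l^3 + 30*l^2 + 132*l + 160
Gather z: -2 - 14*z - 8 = -14*z - 10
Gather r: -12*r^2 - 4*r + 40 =-12*r^2 - 4*r + 40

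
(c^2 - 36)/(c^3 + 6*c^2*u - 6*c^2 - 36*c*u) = (c + 6)/(c*(c + 6*u))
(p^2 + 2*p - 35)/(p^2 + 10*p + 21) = (p - 5)/(p + 3)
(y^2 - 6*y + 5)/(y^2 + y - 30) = (y - 1)/(y + 6)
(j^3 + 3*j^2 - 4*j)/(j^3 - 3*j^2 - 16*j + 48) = j*(j - 1)/(j^2 - 7*j + 12)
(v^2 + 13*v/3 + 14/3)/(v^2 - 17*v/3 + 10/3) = (3*v^2 + 13*v + 14)/(3*v^2 - 17*v + 10)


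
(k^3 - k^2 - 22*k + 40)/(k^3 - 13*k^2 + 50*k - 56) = (k + 5)/(k - 7)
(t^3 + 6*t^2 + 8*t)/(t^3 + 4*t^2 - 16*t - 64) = t*(t + 2)/(t^2 - 16)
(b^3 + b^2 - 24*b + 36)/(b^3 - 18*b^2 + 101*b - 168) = (b^2 + 4*b - 12)/(b^2 - 15*b + 56)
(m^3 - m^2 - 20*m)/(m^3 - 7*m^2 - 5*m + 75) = m*(m + 4)/(m^2 - 2*m - 15)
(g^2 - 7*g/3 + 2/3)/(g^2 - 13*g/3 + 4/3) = (g - 2)/(g - 4)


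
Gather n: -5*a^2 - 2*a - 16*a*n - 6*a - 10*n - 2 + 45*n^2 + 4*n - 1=-5*a^2 - 8*a + 45*n^2 + n*(-16*a - 6) - 3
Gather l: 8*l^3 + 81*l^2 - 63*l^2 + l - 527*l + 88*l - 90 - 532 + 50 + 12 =8*l^3 + 18*l^2 - 438*l - 560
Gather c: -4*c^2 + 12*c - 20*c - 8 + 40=-4*c^2 - 8*c + 32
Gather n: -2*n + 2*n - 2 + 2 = 0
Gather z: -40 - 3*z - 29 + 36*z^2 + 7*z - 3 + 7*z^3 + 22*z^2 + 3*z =7*z^3 + 58*z^2 + 7*z - 72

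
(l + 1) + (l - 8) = 2*l - 7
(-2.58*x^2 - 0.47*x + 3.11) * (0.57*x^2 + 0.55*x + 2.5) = -1.4706*x^4 - 1.6869*x^3 - 4.9358*x^2 + 0.5355*x + 7.775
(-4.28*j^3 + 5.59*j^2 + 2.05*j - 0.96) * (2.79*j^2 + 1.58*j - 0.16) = -11.9412*j^5 + 8.8337*j^4 + 15.2365*j^3 - 0.3338*j^2 - 1.8448*j + 0.1536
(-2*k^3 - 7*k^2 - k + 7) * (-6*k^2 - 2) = 12*k^5 + 42*k^4 + 10*k^3 - 28*k^2 + 2*k - 14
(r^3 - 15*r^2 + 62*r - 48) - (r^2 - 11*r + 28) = r^3 - 16*r^2 + 73*r - 76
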